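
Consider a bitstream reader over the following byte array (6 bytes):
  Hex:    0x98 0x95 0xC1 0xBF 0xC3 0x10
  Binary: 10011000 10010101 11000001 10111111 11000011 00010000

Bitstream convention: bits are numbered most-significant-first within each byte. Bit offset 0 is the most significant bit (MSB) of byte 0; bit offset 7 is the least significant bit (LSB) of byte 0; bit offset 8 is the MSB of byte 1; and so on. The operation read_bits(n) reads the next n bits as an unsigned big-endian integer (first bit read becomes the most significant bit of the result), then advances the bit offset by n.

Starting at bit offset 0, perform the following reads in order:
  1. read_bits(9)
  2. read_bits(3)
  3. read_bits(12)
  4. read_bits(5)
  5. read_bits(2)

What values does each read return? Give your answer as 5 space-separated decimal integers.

Read 1: bits[0:9] width=9 -> value=305 (bin 100110001); offset now 9 = byte 1 bit 1; 39 bits remain
Read 2: bits[9:12] width=3 -> value=1 (bin 001); offset now 12 = byte 1 bit 4; 36 bits remain
Read 3: bits[12:24] width=12 -> value=1473 (bin 010111000001); offset now 24 = byte 3 bit 0; 24 bits remain
Read 4: bits[24:29] width=5 -> value=23 (bin 10111); offset now 29 = byte 3 bit 5; 19 bits remain
Read 5: bits[29:31] width=2 -> value=3 (bin 11); offset now 31 = byte 3 bit 7; 17 bits remain

Answer: 305 1 1473 23 3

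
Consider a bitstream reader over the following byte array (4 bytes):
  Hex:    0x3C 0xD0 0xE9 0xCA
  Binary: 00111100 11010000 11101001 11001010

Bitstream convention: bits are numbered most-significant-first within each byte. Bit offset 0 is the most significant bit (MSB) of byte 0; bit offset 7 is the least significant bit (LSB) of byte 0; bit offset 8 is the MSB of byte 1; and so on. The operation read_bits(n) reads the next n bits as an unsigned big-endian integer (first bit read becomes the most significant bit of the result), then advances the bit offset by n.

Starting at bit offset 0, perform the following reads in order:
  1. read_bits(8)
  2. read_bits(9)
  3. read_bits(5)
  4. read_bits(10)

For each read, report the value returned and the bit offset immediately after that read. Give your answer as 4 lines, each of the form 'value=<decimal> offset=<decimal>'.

Answer: value=60 offset=8
value=417 offset=17
value=26 offset=22
value=458 offset=32

Derivation:
Read 1: bits[0:8] width=8 -> value=60 (bin 00111100); offset now 8 = byte 1 bit 0; 24 bits remain
Read 2: bits[8:17] width=9 -> value=417 (bin 110100001); offset now 17 = byte 2 bit 1; 15 bits remain
Read 3: bits[17:22] width=5 -> value=26 (bin 11010); offset now 22 = byte 2 bit 6; 10 bits remain
Read 4: bits[22:32] width=10 -> value=458 (bin 0111001010); offset now 32 = byte 4 bit 0; 0 bits remain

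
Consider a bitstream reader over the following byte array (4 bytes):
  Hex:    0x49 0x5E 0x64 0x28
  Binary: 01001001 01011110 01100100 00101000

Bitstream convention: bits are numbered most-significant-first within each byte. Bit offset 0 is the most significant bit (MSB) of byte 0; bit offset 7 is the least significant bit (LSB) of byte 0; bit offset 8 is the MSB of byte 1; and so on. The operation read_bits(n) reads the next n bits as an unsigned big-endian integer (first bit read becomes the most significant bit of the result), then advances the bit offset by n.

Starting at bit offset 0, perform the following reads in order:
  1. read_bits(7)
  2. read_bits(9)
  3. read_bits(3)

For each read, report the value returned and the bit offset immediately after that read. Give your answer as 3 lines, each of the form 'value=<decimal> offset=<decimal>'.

Read 1: bits[0:7] width=7 -> value=36 (bin 0100100); offset now 7 = byte 0 bit 7; 25 bits remain
Read 2: bits[7:16] width=9 -> value=350 (bin 101011110); offset now 16 = byte 2 bit 0; 16 bits remain
Read 3: bits[16:19] width=3 -> value=3 (bin 011); offset now 19 = byte 2 bit 3; 13 bits remain

Answer: value=36 offset=7
value=350 offset=16
value=3 offset=19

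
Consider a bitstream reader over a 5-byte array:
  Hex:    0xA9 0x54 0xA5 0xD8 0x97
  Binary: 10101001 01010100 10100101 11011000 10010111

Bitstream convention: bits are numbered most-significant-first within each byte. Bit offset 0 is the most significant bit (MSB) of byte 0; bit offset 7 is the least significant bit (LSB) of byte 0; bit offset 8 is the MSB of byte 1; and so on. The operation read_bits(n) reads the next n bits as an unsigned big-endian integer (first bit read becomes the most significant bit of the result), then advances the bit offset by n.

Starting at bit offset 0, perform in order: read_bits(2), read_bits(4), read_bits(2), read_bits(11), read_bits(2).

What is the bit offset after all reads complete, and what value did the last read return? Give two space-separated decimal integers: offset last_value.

Read 1: bits[0:2] width=2 -> value=2 (bin 10); offset now 2 = byte 0 bit 2; 38 bits remain
Read 2: bits[2:6] width=4 -> value=10 (bin 1010); offset now 6 = byte 0 bit 6; 34 bits remain
Read 3: bits[6:8] width=2 -> value=1 (bin 01); offset now 8 = byte 1 bit 0; 32 bits remain
Read 4: bits[8:19] width=11 -> value=677 (bin 01010100101); offset now 19 = byte 2 bit 3; 21 bits remain
Read 5: bits[19:21] width=2 -> value=0 (bin 00); offset now 21 = byte 2 bit 5; 19 bits remain

Answer: 21 0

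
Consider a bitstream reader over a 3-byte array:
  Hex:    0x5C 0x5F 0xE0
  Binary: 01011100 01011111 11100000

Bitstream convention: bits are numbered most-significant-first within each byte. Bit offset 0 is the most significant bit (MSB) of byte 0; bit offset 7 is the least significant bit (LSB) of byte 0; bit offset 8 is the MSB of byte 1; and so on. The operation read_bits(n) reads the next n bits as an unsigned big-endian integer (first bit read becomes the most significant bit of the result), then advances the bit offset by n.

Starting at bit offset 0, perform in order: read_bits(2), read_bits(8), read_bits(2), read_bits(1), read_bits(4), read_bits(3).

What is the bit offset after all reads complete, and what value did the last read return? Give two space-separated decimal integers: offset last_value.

Read 1: bits[0:2] width=2 -> value=1 (bin 01); offset now 2 = byte 0 bit 2; 22 bits remain
Read 2: bits[2:10] width=8 -> value=113 (bin 01110001); offset now 10 = byte 1 bit 2; 14 bits remain
Read 3: bits[10:12] width=2 -> value=1 (bin 01); offset now 12 = byte 1 bit 4; 12 bits remain
Read 4: bits[12:13] width=1 -> value=1 (bin 1); offset now 13 = byte 1 bit 5; 11 bits remain
Read 5: bits[13:17] width=4 -> value=15 (bin 1111); offset now 17 = byte 2 bit 1; 7 bits remain
Read 6: bits[17:20] width=3 -> value=6 (bin 110); offset now 20 = byte 2 bit 4; 4 bits remain

Answer: 20 6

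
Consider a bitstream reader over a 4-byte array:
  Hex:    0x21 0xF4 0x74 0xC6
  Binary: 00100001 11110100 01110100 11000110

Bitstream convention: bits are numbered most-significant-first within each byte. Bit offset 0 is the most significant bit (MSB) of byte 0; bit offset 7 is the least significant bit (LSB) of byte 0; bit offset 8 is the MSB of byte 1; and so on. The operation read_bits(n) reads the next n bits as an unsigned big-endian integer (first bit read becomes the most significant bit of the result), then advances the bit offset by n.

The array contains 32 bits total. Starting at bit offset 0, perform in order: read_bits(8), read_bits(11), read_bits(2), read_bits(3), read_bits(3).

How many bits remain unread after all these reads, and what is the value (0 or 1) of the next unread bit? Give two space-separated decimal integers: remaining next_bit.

Read 1: bits[0:8] width=8 -> value=33 (bin 00100001); offset now 8 = byte 1 bit 0; 24 bits remain
Read 2: bits[8:19] width=11 -> value=1955 (bin 11110100011); offset now 19 = byte 2 bit 3; 13 bits remain
Read 3: bits[19:21] width=2 -> value=2 (bin 10); offset now 21 = byte 2 bit 5; 11 bits remain
Read 4: bits[21:24] width=3 -> value=4 (bin 100); offset now 24 = byte 3 bit 0; 8 bits remain
Read 5: bits[24:27] width=3 -> value=6 (bin 110); offset now 27 = byte 3 bit 3; 5 bits remain

Answer: 5 0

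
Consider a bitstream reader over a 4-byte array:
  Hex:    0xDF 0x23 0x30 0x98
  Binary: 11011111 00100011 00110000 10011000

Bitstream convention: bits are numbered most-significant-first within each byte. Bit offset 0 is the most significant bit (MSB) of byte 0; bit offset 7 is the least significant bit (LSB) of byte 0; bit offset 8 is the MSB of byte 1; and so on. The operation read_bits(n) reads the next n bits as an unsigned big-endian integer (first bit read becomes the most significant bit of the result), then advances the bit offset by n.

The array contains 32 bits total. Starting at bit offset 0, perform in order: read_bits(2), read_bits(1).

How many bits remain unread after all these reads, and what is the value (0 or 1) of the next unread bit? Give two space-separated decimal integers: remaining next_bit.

Read 1: bits[0:2] width=2 -> value=3 (bin 11); offset now 2 = byte 0 bit 2; 30 bits remain
Read 2: bits[2:3] width=1 -> value=0 (bin 0); offset now 3 = byte 0 bit 3; 29 bits remain

Answer: 29 1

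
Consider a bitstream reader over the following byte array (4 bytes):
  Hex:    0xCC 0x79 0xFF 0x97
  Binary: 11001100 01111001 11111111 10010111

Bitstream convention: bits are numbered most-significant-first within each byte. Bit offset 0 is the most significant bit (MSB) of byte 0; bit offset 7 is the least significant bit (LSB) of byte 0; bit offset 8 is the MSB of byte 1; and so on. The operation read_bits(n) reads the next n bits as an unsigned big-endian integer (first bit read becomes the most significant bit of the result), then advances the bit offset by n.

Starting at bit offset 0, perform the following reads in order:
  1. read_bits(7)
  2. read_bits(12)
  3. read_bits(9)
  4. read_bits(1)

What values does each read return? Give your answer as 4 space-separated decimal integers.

Answer: 102 975 505 0

Derivation:
Read 1: bits[0:7] width=7 -> value=102 (bin 1100110); offset now 7 = byte 0 bit 7; 25 bits remain
Read 2: bits[7:19] width=12 -> value=975 (bin 001111001111); offset now 19 = byte 2 bit 3; 13 bits remain
Read 3: bits[19:28] width=9 -> value=505 (bin 111111001); offset now 28 = byte 3 bit 4; 4 bits remain
Read 4: bits[28:29] width=1 -> value=0 (bin 0); offset now 29 = byte 3 bit 5; 3 bits remain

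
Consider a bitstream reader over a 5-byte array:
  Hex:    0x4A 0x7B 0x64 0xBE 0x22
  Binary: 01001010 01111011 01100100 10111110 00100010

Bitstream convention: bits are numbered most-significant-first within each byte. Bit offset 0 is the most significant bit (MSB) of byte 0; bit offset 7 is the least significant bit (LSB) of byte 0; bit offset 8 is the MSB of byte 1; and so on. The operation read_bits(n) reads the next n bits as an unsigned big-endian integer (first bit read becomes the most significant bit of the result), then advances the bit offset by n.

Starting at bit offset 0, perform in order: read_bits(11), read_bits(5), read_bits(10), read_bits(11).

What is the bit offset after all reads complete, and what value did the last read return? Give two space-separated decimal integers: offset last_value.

Read 1: bits[0:11] width=11 -> value=595 (bin 01001010011); offset now 11 = byte 1 bit 3; 29 bits remain
Read 2: bits[11:16] width=5 -> value=27 (bin 11011); offset now 16 = byte 2 bit 0; 24 bits remain
Read 3: bits[16:26] width=10 -> value=402 (bin 0110010010); offset now 26 = byte 3 bit 2; 14 bits remain
Read 4: bits[26:37] width=11 -> value=1988 (bin 11111000100); offset now 37 = byte 4 bit 5; 3 bits remain

Answer: 37 1988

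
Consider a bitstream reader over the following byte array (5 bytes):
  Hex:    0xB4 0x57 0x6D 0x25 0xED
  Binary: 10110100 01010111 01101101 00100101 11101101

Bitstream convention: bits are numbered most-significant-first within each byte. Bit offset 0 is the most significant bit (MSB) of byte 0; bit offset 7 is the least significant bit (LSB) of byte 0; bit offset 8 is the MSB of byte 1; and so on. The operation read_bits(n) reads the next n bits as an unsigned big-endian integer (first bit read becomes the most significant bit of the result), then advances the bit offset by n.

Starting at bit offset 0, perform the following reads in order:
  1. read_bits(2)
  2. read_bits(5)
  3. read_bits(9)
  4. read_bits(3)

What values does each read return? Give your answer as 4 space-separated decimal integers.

Answer: 2 26 87 3

Derivation:
Read 1: bits[0:2] width=2 -> value=2 (bin 10); offset now 2 = byte 0 bit 2; 38 bits remain
Read 2: bits[2:7] width=5 -> value=26 (bin 11010); offset now 7 = byte 0 bit 7; 33 bits remain
Read 3: bits[7:16] width=9 -> value=87 (bin 001010111); offset now 16 = byte 2 bit 0; 24 bits remain
Read 4: bits[16:19] width=3 -> value=3 (bin 011); offset now 19 = byte 2 bit 3; 21 bits remain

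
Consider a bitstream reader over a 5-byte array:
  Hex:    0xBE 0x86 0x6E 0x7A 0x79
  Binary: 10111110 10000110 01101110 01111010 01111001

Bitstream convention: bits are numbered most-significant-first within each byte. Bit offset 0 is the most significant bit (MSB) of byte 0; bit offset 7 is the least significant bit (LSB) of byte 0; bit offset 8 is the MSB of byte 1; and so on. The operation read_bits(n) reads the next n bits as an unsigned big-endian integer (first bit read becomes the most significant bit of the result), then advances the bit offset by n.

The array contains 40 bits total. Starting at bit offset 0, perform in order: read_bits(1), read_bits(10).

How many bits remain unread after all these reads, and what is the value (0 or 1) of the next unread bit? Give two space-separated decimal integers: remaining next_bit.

Answer: 29 0

Derivation:
Read 1: bits[0:1] width=1 -> value=1 (bin 1); offset now 1 = byte 0 bit 1; 39 bits remain
Read 2: bits[1:11] width=10 -> value=500 (bin 0111110100); offset now 11 = byte 1 bit 3; 29 bits remain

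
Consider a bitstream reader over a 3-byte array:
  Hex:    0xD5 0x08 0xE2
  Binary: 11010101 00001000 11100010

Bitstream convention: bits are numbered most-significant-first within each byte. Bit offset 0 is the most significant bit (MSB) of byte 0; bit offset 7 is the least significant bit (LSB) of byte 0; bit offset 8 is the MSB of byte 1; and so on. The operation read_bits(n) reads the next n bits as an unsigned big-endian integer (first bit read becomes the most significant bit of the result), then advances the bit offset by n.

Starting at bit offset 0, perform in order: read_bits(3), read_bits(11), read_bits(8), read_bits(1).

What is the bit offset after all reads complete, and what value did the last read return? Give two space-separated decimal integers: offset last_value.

Answer: 23 1

Derivation:
Read 1: bits[0:3] width=3 -> value=6 (bin 110); offset now 3 = byte 0 bit 3; 21 bits remain
Read 2: bits[3:14] width=11 -> value=1346 (bin 10101000010); offset now 14 = byte 1 bit 6; 10 bits remain
Read 3: bits[14:22] width=8 -> value=56 (bin 00111000); offset now 22 = byte 2 bit 6; 2 bits remain
Read 4: bits[22:23] width=1 -> value=1 (bin 1); offset now 23 = byte 2 bit 7; 1 bits remain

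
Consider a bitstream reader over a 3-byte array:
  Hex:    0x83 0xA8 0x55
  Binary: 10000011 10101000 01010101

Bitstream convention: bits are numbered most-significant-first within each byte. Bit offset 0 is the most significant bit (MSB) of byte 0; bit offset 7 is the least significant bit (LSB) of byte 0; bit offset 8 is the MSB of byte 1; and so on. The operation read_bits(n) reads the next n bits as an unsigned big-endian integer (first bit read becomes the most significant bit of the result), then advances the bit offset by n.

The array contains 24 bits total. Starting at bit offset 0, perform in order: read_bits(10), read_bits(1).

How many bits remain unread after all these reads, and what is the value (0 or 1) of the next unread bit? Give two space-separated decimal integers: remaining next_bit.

Read 1: bits[0:10] width=10 -> value=526 (bin 1000001110); offset now 10 = byte 1 bit 2; 14 bits remain
Read 2: bits[10:11] width=1 -> value=1 (bin 1); offset now 11 = byte 1 bit 3; 13 bits remain

Answer: 13 0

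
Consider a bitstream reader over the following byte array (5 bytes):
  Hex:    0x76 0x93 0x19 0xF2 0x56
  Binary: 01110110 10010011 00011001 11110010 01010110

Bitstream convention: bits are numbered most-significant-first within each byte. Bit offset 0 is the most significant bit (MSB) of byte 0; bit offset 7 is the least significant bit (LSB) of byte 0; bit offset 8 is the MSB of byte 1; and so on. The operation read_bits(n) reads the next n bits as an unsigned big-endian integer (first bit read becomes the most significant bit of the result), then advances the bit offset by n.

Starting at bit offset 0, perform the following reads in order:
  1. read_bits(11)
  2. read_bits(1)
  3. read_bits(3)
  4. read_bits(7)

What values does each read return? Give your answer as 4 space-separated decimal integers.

Read 1: bits[0:11] width=11 -> value=948 (bin 01110110100); offset now 11 = byte 1 bit 3; 29 bits remain
Read 2: bits[11:12] width=1 -> value=1 (bin 1); offset now 12 = byte 1 bit 4; 28 bits remain
Read 3: bits[12:15] width=3 -> value=1 (bin 001); offset now 15 = byte 1 bit 7; 25 bits remain
Read 4: bits[15:22] width=7 -> value=70 (bin 1000110); offset now 22 = byte 2 bit 6; 18 bits remain

Answer: 948 1 1 70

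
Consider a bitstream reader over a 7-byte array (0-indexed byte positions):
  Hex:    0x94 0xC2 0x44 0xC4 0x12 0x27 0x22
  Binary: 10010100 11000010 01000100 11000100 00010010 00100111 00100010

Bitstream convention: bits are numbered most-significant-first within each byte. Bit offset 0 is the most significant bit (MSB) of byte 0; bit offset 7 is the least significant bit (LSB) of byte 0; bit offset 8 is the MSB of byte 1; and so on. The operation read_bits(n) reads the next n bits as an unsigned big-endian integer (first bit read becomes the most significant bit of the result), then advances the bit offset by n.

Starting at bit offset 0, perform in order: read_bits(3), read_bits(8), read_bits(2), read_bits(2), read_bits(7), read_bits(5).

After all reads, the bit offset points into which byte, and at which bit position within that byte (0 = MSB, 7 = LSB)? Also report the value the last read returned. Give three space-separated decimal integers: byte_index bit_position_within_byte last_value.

Read 1: bits[0:3] width=3 -> value=4 (bin 100); offset now 3 = byte 0 bit 3; 53 bits remain
Read 2: bits[3:11] width=8 -> value=166 (bin 10100110); offset now 11 = byte 1 bit 3; 45 bits remain
Read 3: bits[11:13] width=2 -> value=0 (bin 00); offset now 13 = byte 1 bit 5; 43 bits remain
Read 4: bits[13:15] width=2 -> value=1 (bin 01); offset now 15 = byte 1 bit 7; 41 bits remain
Read 5: bits[15:22] width=7 -> value=17 (bin 0010001); offset now 22 = byte 2 bit 6; 34 bits remain
Read 6: bits[22:27] width=5 -> value=6 (bin 00110); offset now 27 = byte 3 bit 3; 29 bits remain

Answer: 3 3 6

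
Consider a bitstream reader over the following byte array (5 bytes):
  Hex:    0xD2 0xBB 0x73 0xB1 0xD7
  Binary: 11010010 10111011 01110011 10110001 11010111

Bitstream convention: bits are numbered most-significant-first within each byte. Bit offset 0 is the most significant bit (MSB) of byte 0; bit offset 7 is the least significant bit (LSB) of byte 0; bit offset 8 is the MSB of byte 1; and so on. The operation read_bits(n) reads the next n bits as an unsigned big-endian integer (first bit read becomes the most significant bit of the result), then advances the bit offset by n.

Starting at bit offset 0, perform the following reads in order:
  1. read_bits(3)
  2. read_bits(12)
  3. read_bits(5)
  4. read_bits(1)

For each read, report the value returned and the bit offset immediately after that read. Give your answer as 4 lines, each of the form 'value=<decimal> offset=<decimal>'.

Answer: value=6 offset=3
value=2397 offset=15
value=23 offset=20
value=0 offset=21

Derivation:
Read 1: bits[0:3] width=3 -> value=6 (bin 110); offset now 3 = byte 0 bit 3; 37 bits remain
Read 2: bits[3:15] width=12 -> value=2397 (bin 100101011101); offset now 15 = byte 1 bit 7; 25 bits remain
Read 3: bits[15:20] width=5 -> value=23 (bin 10111); offset now 20 = byte 2 bit 4; 20 bits remain
Read 4: bits[20:21] width=1 -> value=0 (bin 0); offset now 21 = byte 2 bit 5; 19 bits remain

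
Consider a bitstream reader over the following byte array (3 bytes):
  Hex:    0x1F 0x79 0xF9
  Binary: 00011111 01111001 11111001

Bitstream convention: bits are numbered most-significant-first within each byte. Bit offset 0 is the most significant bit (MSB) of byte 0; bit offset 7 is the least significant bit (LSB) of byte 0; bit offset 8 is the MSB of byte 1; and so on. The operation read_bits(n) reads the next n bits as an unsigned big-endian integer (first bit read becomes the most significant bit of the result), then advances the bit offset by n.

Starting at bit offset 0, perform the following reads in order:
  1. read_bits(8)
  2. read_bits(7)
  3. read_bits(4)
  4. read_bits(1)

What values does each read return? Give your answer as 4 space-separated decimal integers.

Read 1: bits[0:8] width=8 -> value=31 (bin 00011111); offset now 8 = byte 1 bit 0; 16 bits remain
Read 2: bits[8:15] width=7 -> value=60 (bin 0111100); offset now 15 = byte 1 bit 7; 9 bits remain
Read 3: bits[15:19] width=4 -> value=15 (bin 1111); offset now 19 = byte 2 bit 3; 5 bits remain
Read 4: bits[19:20] width=1 -> value=1 (bin 1); offset now 20 = byte 2 bit 4; 4 bits remain

Answer: 31 60 15 1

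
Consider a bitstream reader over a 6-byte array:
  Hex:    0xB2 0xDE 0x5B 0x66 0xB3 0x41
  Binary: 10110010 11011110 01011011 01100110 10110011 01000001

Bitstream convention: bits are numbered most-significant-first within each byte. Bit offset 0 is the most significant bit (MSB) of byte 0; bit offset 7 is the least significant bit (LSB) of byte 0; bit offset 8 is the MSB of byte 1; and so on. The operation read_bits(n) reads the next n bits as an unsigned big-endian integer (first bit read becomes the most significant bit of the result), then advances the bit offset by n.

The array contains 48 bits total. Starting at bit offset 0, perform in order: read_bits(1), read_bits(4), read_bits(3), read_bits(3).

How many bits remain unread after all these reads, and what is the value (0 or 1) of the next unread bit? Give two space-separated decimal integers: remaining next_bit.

Answer: 37 1

Derivation:
Read 1: bits[0:1] width=1 -> value=1 (bin 1); offset now 1 = byte 0 bit 1; 47 bits remain
Read 2: bits[1:5] width=4 -> value=6 (bin 0110); offset now 5 = byte 0 bit 5; 43 bits remain
Read 3: bits[5:8] width=3 -> value=2 (bin 010); offset now 8 = byte 1 bit 0; 40 bits remain
Read 4: bits[8:11] width=3 -> value=6 (bin 110); offset now 11 = byte 1 bit 3; 37 bits remain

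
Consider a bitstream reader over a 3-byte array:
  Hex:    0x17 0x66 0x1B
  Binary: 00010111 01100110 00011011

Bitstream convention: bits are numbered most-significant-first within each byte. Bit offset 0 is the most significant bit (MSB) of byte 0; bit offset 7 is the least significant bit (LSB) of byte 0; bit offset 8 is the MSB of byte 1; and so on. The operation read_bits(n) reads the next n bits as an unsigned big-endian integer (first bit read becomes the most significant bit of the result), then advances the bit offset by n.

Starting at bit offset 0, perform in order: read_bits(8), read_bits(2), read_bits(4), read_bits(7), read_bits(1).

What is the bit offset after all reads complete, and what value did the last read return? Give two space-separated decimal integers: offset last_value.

Read 1: bits[0:8] width=8 -> value=23 (bin 00010111); offset now 8 = byte 1 bit 0; 16 bits remain
Read 2: bits[8:10] width=2 -> value=1 (bin 01); offset now 10 = byte 1 bit 2; 14 bits remain
Read 3: bits[10:14] width=4 -> value=9 (bin 1001); offset now 14 = byte 1 bit 6; 10 bits remain
Read 4: bits[14:21] width=7 -> value=67 (bin 1000011); offset now 21 = byte 2 bit 5; 3 bits remain
Read 5: bits[21:22] width=1 -> value=0 (bin 0); offset now 22 = byte 2 bit 6; 2 bits remain

Answer: 22 0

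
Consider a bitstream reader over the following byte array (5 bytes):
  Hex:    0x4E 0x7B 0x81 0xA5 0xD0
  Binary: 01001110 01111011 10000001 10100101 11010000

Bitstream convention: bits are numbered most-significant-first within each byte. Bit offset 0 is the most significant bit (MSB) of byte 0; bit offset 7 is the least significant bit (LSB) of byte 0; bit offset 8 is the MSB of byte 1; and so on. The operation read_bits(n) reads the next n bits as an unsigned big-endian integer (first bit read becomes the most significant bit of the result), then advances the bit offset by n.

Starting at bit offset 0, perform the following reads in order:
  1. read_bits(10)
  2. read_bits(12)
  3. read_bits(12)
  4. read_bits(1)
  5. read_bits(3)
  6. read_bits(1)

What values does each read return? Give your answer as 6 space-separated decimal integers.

Read 1: bits[0:10] width=10 -> value=313 (bin 0100111001); offset now 10 = byte 1 bit 2; 30 bits remain
Read 2: bits[10:22] width=12 -> value=3808 (bin 111011100000); offset now 22 = byte 2 bit 6; 18 bits remain
Read 3: bits[22:34] width=12 -> value=1687 (bin 011010010111); offset now 34 = byte 4 bit 2; 6 bits remain
Read 4: bits[34:35] width=1 -> value=0 (bin 0); offset now 35 = byte 4 bit 3; 5 bits remain
Read 5: bits[35:38] width=3 -> value=4 (bin 100); offset now 38 = byte 4 bit 6; 2 bits remain
Read 6: bits[38:39] width=1 -> value=0 (bin 0); offset now 39 = byte 4 bit 7; 1 bits remain

Answer: 313 3808 1687 0 4 0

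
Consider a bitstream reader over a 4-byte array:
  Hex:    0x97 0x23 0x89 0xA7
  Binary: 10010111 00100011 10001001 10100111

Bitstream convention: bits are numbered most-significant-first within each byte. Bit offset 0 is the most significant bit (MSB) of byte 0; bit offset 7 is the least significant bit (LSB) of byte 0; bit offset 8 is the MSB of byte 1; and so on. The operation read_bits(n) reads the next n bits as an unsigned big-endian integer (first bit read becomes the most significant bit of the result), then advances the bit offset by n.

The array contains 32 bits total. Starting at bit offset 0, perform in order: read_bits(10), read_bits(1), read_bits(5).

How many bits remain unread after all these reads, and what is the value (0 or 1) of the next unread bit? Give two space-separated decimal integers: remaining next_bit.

Read 1: bits[0:10] width=10 -> value=604 (bin 1001011100); offset now 10 = byte 1 bit 2; 22 bits remain
Read 2: bits[10:11] width=1 -> value=1 (bin 1); offset now 11 = byte 1 bit 3; 21 bits remain
Read 3: bits[11:16] width=5 -> value=3 (bin 00011); offset now 16 = byte 2 bit 0; 16 bits remain

Answer: 16 1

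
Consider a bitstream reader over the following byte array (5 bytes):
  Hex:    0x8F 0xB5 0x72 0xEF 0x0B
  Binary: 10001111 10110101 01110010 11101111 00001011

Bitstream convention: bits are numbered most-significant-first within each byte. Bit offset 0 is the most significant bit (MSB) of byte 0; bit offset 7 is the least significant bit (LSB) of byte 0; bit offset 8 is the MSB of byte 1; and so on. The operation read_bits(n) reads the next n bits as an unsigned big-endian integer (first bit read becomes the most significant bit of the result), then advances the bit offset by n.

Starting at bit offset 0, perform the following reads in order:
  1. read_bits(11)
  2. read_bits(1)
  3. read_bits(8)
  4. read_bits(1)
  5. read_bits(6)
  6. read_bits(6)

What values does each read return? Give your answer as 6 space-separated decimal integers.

Read 1: bits[0:11] width=11 -> value=1149 (bin 10001111101); offset now 11 = byte 1 bit 3; 29 bits remain
Read 2: bits[11:12] width=1 -> value=1 (bin 1); offset now 12 = byte 1 bit 4; 28 bits remain
Read 3: bits[12:20] width=8 -> value=87 (bin 01010111); offset now 20 = byte 2 bit 4; 20 bits remain
Read 4: bits[20:21] width=1 -> value=0 (bin 0); offset now 21 = byte 2 bit 5; 19 bits remain
Read 5: bits[21:27] width=6 -> value=23 (bin 010111); offset now 27 = byte 3 bit 3; 13 bits remain
Read 6: bits[27:33] width=6 -> value=30 (bin 011110); offset now 33 = byte 4 bit 1; 7 bits remain

Answer: 1149 1 87 0 23 30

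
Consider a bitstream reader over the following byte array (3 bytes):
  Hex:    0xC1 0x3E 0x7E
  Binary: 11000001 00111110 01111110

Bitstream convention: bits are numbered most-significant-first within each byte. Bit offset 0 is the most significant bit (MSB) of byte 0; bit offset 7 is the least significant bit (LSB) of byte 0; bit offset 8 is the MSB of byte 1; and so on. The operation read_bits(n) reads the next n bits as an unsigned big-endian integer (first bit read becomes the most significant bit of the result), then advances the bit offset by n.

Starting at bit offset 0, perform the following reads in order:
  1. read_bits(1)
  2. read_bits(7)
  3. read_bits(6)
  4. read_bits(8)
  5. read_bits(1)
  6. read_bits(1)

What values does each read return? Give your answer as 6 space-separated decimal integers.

Read 1: bits[0:1] width=1 -> value=1 (bin 1); offset now 1 = byte 0 bit 1; 23 bits remain
Read 2: bits[1:8] width=7 -> value=65 (bin 1000001); offset now 8 = byte 1 bit 0; 16 bits remain
Read 3: bits[8:14] width=6 -> value=15 (bin 001111); offset now 14 = byte 1 bit 6; 10 bits remain
Read 4: bits[14:22] width=8 -> value=159 (bin 10011111); offset now 22 = byte 2 bit 6; 2 bits remain
Read 5: bits[22:23] width=1 -> value=1 (bin 1); offset now 23 = byte 2 bit 7; 1 bits remain
Read 6: bits[23:24] width=1 -> value=0 (bin 0); offset now 24 = byte 3 bit 0; 0 bits remain

Answer: 1 65 15 159 1 0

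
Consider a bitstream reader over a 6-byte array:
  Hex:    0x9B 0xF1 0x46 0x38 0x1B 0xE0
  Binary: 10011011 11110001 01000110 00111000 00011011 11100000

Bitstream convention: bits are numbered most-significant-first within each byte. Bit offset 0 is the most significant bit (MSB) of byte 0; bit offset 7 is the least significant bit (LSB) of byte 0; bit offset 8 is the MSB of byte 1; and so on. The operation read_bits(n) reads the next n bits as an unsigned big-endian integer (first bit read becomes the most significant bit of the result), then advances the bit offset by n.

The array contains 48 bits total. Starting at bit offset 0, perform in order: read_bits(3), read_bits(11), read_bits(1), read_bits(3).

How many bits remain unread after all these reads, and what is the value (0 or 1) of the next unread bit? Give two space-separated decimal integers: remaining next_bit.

Answer: 30 0

Derivation:
Read 1: bits[0:3] width=3 -> value=4 (bin 100); offset now 3 = byte 0 bit 3; 45 bits remain
Read 2: bits[3:14] width=11 -> value=1788 (bin 11011111100); offset now 14 = byte 1 bit 6; 34 bits remain
Read 3: bits[14:15] width=1 -> value=0 (bin 0); offset now 15 = byte 1 bit 7; 33 bits remain
Read 4: bits[15:18] width=3 -> value=5 (bin 101); offset now 18 = byte 2 bit 2; 30 bits remain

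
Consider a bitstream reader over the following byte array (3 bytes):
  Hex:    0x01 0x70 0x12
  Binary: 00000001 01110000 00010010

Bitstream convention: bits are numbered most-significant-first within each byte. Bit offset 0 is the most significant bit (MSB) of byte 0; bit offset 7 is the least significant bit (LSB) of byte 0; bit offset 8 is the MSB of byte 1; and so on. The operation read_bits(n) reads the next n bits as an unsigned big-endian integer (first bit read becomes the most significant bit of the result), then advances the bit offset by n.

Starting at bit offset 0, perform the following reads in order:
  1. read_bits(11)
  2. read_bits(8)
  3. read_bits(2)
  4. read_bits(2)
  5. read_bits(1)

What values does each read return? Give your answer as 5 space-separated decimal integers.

Answer: 11 128 2 1 0

Derivation:
Read 1: bits[0:11] width=11 -> value=11 (bin 00000001011); offset now 11 = byte 1 bit 3; 13 bits remain
Read 2: bits[11:19] width=8 -> value=128 (bin 10000000); offset now 19 = byte 2 bit 3; 5 bits remain
Read 3: bits[19:21] width=2 -> value=2 (bin 10); offset now 21 = byte 2 bit 5; 3 bits remain
Read 4: bits[21:23] width=2 -> value=1 (bin 01); offset now 23 = byte 2 bit 7; 1 bits remain
Read 5: bits[23:24] width=1 -> value=0 (bin 0); offset now 24 = byte 3 bit 0; 0 bits remain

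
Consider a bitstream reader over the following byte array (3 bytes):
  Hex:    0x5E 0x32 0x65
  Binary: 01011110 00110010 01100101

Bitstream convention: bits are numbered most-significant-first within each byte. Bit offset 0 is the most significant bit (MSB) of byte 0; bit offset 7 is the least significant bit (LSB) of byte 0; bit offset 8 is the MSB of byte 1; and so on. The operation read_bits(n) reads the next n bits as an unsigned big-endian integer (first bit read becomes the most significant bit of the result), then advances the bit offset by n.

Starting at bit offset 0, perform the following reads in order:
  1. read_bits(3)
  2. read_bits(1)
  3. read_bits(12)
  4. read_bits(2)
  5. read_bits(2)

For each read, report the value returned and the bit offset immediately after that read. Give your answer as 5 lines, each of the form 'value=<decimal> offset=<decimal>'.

Answer: value=2 offset=3
value=1 offset=4
value=3634 offset=16
value=1 offset=18
value=2 offset=20

Derivation:
Read 1: bits[0:3] width=3 -> value=2 (bin 010); offset now 3 = byte 0 bit 3; 21 bits remain
Read 2: bits[3:4] width=1 -> value=1 (bin 1); offset now 4 = byte 0 bit 4; 20 bits remain
Read 3: bits[4:16] width=12 -> value=3634 (bin 111000110010); offset now 16 = byte 2 bit 0; 8 bits remain
Read 4: bits[16:18] width=2 -> value=1 (bin 01); offset now 18 = byte 2 bit 2; 6 bits remain
Read 5: bits[18:20] width=2 -> value=2 (bin 10); offset now 20 = byte 2 bit 4; 4 bits remain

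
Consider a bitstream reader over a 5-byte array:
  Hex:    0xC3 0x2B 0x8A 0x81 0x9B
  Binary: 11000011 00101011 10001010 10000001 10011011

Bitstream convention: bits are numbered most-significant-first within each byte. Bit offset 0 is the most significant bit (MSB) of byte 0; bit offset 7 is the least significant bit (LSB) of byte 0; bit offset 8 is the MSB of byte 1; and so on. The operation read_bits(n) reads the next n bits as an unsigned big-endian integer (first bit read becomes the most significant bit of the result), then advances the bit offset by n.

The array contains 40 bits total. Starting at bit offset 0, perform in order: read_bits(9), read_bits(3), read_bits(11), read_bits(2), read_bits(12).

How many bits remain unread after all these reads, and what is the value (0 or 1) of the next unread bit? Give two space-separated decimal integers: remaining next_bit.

Read 1: bits[0:9] width=9 -> value=390 (bin 110000110); offset now 9 = byte 1 bit 1; 31 bits remain
Read 2: bits[9:12] width=3 -> value=2 (bin 010); offset now 12 = byte 1 bit 4; 28 bits remain
Read 3: bits[12:23] width=11 -> value=1477 (bin 10111000101); offset now 23 = byte 2 bit 7; 17 bits remain
Read 4: bits[23:25] width=2 -> value=1 (bin 01); offset now 25 = byte 3 bit 1; 15 bits remain
Read 5: bits[25:37] width=12 -> value=51 (bin 000000110011); offset now 37 = byte 4 bit 5; 3 bits remain

Answer: 3 0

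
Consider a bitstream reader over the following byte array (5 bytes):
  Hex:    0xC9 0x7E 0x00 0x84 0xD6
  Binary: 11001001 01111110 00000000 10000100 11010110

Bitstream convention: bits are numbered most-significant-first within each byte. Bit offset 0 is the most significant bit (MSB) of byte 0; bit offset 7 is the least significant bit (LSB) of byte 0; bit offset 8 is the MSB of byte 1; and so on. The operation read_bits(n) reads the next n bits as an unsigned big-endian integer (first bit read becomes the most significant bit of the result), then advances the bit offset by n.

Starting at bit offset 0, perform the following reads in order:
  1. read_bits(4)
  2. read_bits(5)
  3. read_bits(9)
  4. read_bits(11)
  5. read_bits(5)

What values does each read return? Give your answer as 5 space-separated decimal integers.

Read 1: bits[0:4] width=4 -> value=12 (bin 1100); offset now 4 = byte 0 bit 4; 36 bits remain
Read 2: bits[4:9] width=5 -> value=18 (bin 10010); offset now 9 = byte 1 bit 1; 31 bits remain
Read 3: bits[9:18] width=9 -> value=504 (bin 111111000); offset now 18 = byte 2 bit 2; 22 bits remain
Read 4: bits[18:29] width=11 -> value=16 (bin 00000010000); offset now 29 = byte 3 bit 5; 11 bits remain
Read 5: bits[29:34] width=5 -> value=19 (bin 10011); offset now 34 = byte 4 bit 2; 6 bits remain

Answer: 12 18 504 16 19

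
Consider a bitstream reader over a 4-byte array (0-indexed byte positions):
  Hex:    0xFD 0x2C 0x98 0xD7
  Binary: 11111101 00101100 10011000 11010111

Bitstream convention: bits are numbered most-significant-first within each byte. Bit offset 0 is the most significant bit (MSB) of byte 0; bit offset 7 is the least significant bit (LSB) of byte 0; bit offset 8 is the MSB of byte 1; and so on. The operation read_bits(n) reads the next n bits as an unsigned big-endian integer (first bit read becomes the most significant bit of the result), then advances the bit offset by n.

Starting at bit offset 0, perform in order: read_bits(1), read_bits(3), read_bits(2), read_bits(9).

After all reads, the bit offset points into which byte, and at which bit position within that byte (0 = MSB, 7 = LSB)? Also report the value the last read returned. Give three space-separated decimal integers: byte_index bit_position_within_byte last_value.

Answer: 1 7 150

Derivation:
Read 1: bits[0:1] width=1 -> value=1 (bin 1); offset now 1 = byte 0 bit 1; 31 bits remain
Read 2: bits[1:4] width=3 -> value=7 (bin 111); offset now 4 = byte 0 bit 4; 28 bits remain
Read 3: bits[4:6] width=2 -> value=3 (bin 11); offset now 6 = byte 0 bit 6; 26 bits remain
Read 4: bits[6:15] width=9 -> value=150 (bin 010010110); offset now 15 = byte 1 bit 7; 17 bits remain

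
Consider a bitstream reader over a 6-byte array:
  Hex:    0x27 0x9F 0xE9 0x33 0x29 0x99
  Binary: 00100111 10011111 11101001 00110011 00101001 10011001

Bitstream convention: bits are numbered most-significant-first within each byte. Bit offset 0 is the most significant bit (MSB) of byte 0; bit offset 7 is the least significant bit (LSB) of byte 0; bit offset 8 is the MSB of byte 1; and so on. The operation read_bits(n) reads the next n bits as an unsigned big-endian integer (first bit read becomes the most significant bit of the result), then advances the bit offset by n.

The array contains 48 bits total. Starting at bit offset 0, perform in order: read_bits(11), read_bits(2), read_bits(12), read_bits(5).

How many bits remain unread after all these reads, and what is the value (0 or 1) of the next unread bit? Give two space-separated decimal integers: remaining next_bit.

Answer: 18 1

Derivation:
Read 1: bits[0:11] width=11 -> value=316 (bin 00100111100); offset now 11 = byte 1 bit 3; 37 bits remain
Read 2: bits[11:13] width=2 -> value=3 (bin 11); offset now 13 = byte 1 bit 5; 35 bits remain
Read 3: bits[13:25] width=12 -> value=4050 (bin 111111010010); offset now 25 = byte 3 bit 1; 23 bits remain
Read 4: bits[25:30] width=5 -> value=12 (bin 01100); offset now 30 = byte 3 bit 6; 18 bits remain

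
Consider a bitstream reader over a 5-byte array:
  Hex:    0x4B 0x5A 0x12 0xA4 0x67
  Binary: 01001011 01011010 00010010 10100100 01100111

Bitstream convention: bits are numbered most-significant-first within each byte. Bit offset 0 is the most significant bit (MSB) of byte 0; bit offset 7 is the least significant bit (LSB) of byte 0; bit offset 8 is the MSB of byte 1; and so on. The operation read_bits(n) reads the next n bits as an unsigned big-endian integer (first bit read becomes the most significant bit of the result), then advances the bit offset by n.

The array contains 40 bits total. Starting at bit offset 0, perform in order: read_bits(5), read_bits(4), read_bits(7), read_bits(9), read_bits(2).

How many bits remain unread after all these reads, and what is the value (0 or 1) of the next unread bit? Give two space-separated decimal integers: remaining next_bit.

Answer: 13 0

Derivation:
Read 1: bits[0:5] width=5 -> value=9 (bin 01001); offset now 5 = byte 0 bit 5; 35 bits remain
Read 2: bits[5:9] width=4 -> value=6 (bin 0110); offset now 9 = byte 1 bit 1; 31 bits remain
Read 3: bits[9:16] width=7 -> value=90 (bin 1011010); offset now 16 = byte 2 bit 0; 24 bits remain
Read 4: bits[16:25] width=9 -> value=37 (bin 000100101); offset now 25 = byte 3 bit 1; 15 bits remain
Read 5: bits[25:27] width=2 -> value=1 (bin 01); offset now 27 = byte 3 bit 3; 13 bits remain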